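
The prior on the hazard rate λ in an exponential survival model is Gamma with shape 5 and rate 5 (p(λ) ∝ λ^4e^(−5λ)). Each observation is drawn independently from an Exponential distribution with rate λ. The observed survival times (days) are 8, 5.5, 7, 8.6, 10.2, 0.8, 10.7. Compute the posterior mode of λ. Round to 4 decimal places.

λ̂_MAP = 0.1971

The Exponential(rate=λ) likelihood is ∝ λ^n e^(−λΣtᵢ). Here n = 7 and Σtᵢ = 8 + 5.5 + 7 + 8.6 + 10.2 + 0.8 + 10.7 = 50.8.
Posterior ∝ λ^4e^(−5λ) · λ^7e^(−50.8λ) = λ^11e^(−55.8λ), i.e. Gamma(12, 55.8).
Mode = (a−1)/b = 11/55.8 ≈ 0.1971.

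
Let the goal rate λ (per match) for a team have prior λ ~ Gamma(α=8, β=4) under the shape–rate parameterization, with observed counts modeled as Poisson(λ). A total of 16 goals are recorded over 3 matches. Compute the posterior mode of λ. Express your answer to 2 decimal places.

Σxᵢ = 16, n = 3.
Posterior ∝ λ^7e^(−4λ) · λ^16e^(−3λ) = λ^23e^(−7λ), i.e. Gamma(shape=24, rate=7).
The mode of a Gamma(a, b) with a ≥ 1 (shape–rate) is (a−1)/b = 23/7 ≈ 3.29.

λ̂_MAP = 3.29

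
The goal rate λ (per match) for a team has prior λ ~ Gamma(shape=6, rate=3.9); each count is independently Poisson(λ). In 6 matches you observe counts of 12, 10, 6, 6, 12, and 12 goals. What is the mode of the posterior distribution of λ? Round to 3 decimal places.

Σxᵢ = 12+10+6+6+12+12 = 58, with n = 6.
Posterior ∝ λ^5e^(−3.9λ) · λ^58e^(−6λ) = λ^63e^(−9.9λ), i.e. Gamma(shape=64, rate=9.9).
The mode of a Gamma(a, b) with a ≥ 1 (shape–rate) is (a−1)/b = 63/9.9 ≈ 6.364.

λ̂_MAP = 6.364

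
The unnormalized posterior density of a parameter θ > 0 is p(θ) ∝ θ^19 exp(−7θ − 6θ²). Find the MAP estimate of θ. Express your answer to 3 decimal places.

θ̂_MAP = 1.000

ℓ'(θ) = 19/θ − 7 − 12θ. Setting this to zero and multiplying by θ: 12θ² + 7θ − 19 = 0.
θ = (−7 + √(7² + 4·12·19)) / (2·12) = (−7 + √961) / 24 = (−7 + 31)/24 = 1.
ℓ''(θ) = −19/θ² − 12 < 0, confirming a maximum.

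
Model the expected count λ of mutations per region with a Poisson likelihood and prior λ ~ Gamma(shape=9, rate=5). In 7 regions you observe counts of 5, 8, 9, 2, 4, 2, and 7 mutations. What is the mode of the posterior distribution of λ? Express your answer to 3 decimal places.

λ̂_MAP = 3.750

Σxᵢ = 5+8+9+2+4+2+7 = 37, with n = 7.
Posterior ∝ λ^8e^(−5λ) · λ^37e^(−7λ) = λ^45e^(−12λ), i.e. Gamma(shape=46, rate=12).
The mode of a Gamma(a, b) with a ≥ 1 (shape–rate) is (a−1)/b = 45/12 ≈ 3.750.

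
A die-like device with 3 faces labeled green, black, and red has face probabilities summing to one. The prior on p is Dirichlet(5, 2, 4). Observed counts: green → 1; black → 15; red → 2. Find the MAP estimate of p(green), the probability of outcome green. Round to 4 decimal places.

The posterior is Dirichlet(αᵢ + nᵢ) = Dirichlet(6, 17, 6).
For a Dirichlet(a₁,…,a_K) with all aᵢ > 1, the mode has j-th component (aⱼ − 1)/(Σaᵢ − K).
Here Σaᵢ = 29 and K = 3, so p(green) = (6 − 1)/(29 − 3) = 5/26 ≈ 0.1923.

MAP estimate of p(green) = 0.1923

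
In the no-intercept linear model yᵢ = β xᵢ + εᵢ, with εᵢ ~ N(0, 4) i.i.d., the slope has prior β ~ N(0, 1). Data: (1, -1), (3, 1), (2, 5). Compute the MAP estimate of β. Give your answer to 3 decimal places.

β̂_MAP = 0.667

log p(β | y) = −Σ(yᵢ − βxᵢ)²/(2·4) − β²/(2·1) + const.
Setting the derivative to zero: Σxᵢ(yᵢ − βxᵢ)/4 − β/1 = 0, so β = Σxᵢyᵢ / (Σxᵢ² + σ²/τ²).
Σxᵢyᵢ = 1·(-1) + 3·1 + 2·5 = 12; Σxᵢ² = 14; σ²/τ² = 4.
β̂_MAP = 12 / (14 + 4) = 12/18 ≈ 0.667.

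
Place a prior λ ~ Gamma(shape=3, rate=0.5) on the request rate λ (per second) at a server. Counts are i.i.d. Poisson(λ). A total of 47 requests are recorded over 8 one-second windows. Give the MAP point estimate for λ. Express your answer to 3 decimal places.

λ̂_MAP = 5.765

Σxᵢ = 47, n = 8.
Posterior ∝ λ^2e^(−0.5λ) · λ^47e^(−8λ) = λ^49e^(−8.5λ), i.e. Gamma(shape=50, rate=8.5).
The mode of a Gamma(a, b) with a ≥ 1 (shape–rate) is (a−1)/b = 49/8.5 ≈ 5.765.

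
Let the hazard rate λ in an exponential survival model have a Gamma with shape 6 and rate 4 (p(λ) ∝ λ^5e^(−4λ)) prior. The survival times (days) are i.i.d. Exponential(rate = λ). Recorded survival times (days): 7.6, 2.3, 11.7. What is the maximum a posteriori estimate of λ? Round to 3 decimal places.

The Exponential(rate=λ) likelihood is ∝ λ^n e^(−λΣtᵢ). Here n = 3 and Σtᵢ = 7.6 + 2.3 + 11.7 = 21.6.
Posterior ∝ λ^5e^(−4λ) · λ^3e^(−21.6λ) = λ^8e^(−25.6λ), i.e. Gamma(9, 25.6).
Mode = (a−1)/b = 8/25.6 ≈ 0.313.

λ̂_MAP = 0.313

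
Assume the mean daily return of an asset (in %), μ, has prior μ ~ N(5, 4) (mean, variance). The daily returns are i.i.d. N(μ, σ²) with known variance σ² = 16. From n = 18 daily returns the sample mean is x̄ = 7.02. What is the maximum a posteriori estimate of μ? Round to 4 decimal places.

μ̂_MAP = 6.6527

n = 18, x̄ = 7.02.
For a Normal prior and Normal likelihood with known variance, the posterior is Normal; its mode equals its mean, the precision-weighted average.
Prior precision 1/σ₀² = 1/4 = 0.25; data precision n/σ² = 18/16 = 1.125.
μ̂ = (0.25·5 + 1.125·7.02) / (0.25 + 1.125) = 9.1475/1.375 = 3659/550 ≈ 6.6527.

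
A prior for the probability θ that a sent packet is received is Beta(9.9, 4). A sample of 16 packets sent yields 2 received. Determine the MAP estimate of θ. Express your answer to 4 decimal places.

Prior: Beta(9.9, 4).
Data: 2 successes in 16 trials. The binomial likelihood contributes θ^2(1−θ)^14, so the posterior is Beta(9.9+2, 4+14) = Beta(11.9, 18).
For Beta(a, b) with a, b > 1 the mode is (a−1)/(a+b−2) = 10.9/27.9 ≈ 0.3907.

θ̂_MAP = 0.3907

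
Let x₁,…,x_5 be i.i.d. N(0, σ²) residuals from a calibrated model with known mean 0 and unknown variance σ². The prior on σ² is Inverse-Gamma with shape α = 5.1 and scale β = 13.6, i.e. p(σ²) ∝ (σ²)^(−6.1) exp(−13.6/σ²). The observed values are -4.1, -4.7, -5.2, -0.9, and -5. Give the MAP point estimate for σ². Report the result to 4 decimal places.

σ̂²_MAP = 6.9157

Sum of squared deviations about the known mean: SS = (-4.1−0)² + (-4.7−0)² + (-5.2−0)² + (-0.9−0)² + (-5−0)² = 91.75.
The Normal likelihood contributes (σ²)^(−n/2) exp(−SS/(2σ²)), so the posterior is Inverse-Gamma(α + n/2, β + SS/2) = Inverse-Gamma(7.6, 59.475).
The mode of Inverse-Gamma(a, b) is b/(a+1) = 59.475/8.6 ≈ 6.9157.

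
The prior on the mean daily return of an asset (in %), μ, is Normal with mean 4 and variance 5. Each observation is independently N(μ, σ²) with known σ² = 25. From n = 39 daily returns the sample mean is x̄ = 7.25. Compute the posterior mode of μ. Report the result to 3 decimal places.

n = 39, x̄ = 7.25.
For a Normal prior and Normal likelihood with known variance, the posterior is Normal; its mode equals its mean, the precision-weighted average.
Prior precision 1/σ₀² = 1/5 = 0.2; data precision n/σ² = 39/25 = 1.56.
μ̂ = (0.2·4 + 1.56·7.25) / (0.2 + 1.56) = 12.11/1.76 = 1211/176 ≈ 6.881.

μ̂_MAP = 6.881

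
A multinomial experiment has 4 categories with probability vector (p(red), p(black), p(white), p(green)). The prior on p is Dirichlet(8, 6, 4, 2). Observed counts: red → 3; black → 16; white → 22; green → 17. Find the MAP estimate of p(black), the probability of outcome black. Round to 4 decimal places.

MAP estimate of p(black) = 0.2838

The posterior is Dirichlet(αᵢ + nᵢ) = Dirichlet(11, 22, 26, 19).
For a Dirichlet(a₁,…,a_K) with all aᵢ > 1, the mode has j-th component (aⱼ − 1)/(Σaᵢ − K).
Here Σaᵢ = 78 and K = 4, so p(black) = (22 − 1)/(78 − 4) = 21/74 ≈ 0.2838.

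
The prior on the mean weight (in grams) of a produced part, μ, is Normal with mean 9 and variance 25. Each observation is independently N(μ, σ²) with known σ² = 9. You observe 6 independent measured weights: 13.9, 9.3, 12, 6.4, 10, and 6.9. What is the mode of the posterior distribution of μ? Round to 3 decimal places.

n = 6; x̄ = (13.9 + 9.3 + 12 + 6.4 + 10 + 6.9)/6 = 58.5/6 = 9.75.
For a Normal prior and Normal likelihood with known variance, the posterior is Normal; its mode equals its mean, the precision-weighted average.
Prior precision 1/σ₀² = 1/25 = 0.04; data precision n/σ² = 6/9 = 2/3.
μ̂ = (0.04·9 + (2/3)·9.75) / (0.04 + 2/3) = 6.86/(53/75) = 1029/106 ≈ 9.708.

μ̂_MAP = 9.708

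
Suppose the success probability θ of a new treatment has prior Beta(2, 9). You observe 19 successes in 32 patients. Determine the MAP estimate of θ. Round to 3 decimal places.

θ̂_MAP = 0.488

Prior: Beta(2, 9).
Data: 19 successes in 32 trials. The binomial likelihood contributes θ^19(1−θ)^13, so the posterior is Beta(2+19, 9+13) = Beta(21, 22).
For Beta(a, b) with a, b > 1 the mode is (a−1)/(a+b−2) = 20/41 ≈ 0.488.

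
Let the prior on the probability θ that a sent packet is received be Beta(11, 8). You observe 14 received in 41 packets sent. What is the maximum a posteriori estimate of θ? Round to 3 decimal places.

θ̂_MAP = 0.414

Prior: Beta(11, 8).
Data: 14 successes in 41 trials. The binomial likelihood contributes θ^14(1−θ)^27, so the posterior is Beta(11+14, 8+27) = Beta(25, 35).
For Beta(a, b) with a, b > 1 the mode is (a−1)/(a+b−2) = 24/58 ≈ 0.414.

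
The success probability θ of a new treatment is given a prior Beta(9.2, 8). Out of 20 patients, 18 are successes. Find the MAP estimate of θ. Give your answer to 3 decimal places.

θ̂_MAP = 0.744

Prior: Beta(9.2, 8).
Data: 18 successes in 20 trials. The binomial likelihood contributes θ^18(1−θ)^2, so the posterior is Beta(9.2+18, 8+2) = Beta(27.2, 10).
For Beta(a, b) with a, b > 1 the mode is (a−1)/(a+b−2) = 26.2/35.2 ≈ 0.744.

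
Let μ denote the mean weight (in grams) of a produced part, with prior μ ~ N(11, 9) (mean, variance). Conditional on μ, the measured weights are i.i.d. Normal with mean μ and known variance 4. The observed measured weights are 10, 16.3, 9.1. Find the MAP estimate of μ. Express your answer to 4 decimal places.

μ̂_MAP = 11.6968

n = 3; x̄ = (10 + 16.3 + 9.1)/3 = 35.4/3 = 11.8.
For a Normal prior and Normal likelihood with known variance, the posterior is Normal; its mode equals its mean, the precision-weighted average.
Prior precision 1/σ₀² = 1/9; data precision n/σ² = 3/4 = 0.75.
μ̂ = ((1/9)·11 + 0.75·11.8) / (1/9 + 0.75) = (1813/180)/(31/36) = 1813/155 ≈ 11.6968.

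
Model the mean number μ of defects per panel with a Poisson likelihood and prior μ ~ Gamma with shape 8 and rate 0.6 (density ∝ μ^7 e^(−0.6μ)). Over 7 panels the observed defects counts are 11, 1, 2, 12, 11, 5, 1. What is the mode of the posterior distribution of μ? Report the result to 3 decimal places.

Σxᵢ = 11+1+2+12+11+5+1 = 43, with n = 7.
Posterior ∝ μ^7e^(−0.6μ) · μ^43e^(−7μ) = μ^50e^(−7.6μ), i.e. Gamma(shape=51, rate=7.6).
The mode of a Gamma(a, b) with a ≥ 1 (shape–rate) is (a−1)/b = 50/7.6 ≈ 6.579.

μ̂_MAP = 6.579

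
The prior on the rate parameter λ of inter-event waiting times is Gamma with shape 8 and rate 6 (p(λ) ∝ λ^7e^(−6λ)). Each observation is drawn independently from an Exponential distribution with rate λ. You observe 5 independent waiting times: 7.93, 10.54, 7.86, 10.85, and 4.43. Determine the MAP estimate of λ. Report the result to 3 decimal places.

λ̂_MAP = 0.252

The Exponential(rate=λ) likelihood is ∝ λ^n e^(−λΣtᵢ). Here n = 5 and Σtᵢ = 7.93 + 10.54 + 7.86 + 10.85 + 4.43 = 41.61.
Posterior ∝ λ^7e^(−6λ) · λ^5e^(−41.61λ) = λ^12e^(−47.61λ), i.e. Gamma(13, 47.61).
Mode = (a−1)/b = 12/47.61 ≈ 0.252.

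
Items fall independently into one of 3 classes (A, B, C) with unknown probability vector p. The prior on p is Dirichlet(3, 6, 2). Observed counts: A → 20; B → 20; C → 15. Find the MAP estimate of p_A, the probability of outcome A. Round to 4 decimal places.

MAP estimate of p_A = 0.3492

The posterior is Dirichlet(αᵢ + nᵢ) = Dirichlet(23, 26, 17).
For a Dirichlet(a₁,…,a_K) with all aᵢ > 1, the mode has j-th component (aⱼ − 1)/(Σaᵢ − K).
Here Σaᵢ = 66 and K = 3, so p_A = (23 − 1)/(66 − 3) = 22/63 ≈ 0.3492.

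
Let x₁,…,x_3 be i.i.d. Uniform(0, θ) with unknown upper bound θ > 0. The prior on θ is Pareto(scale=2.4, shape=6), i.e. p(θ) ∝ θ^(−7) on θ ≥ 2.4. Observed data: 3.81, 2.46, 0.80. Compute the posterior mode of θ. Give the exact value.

The Uniform(0, θ) likelihood is θ^(−n) for θ ≥ max(xᵢ), zero otherwise. Here max(xᵢ) = 3.81.
Posterior ∝ θ^(−7) · θ^(−3) = θ^(−10) on θ ≥ max(2.4, 3.81) = 3.81.
This density is strictly decreasing in θ, so the posterior mode lies at the lower boundary of the support.

θ̂_MAP = 3.81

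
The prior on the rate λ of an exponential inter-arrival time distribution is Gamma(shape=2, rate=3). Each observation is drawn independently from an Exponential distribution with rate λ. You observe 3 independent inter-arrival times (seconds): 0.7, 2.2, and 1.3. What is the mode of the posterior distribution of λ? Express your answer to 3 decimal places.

The Exponential(rate=λ) likelihood is ∝ λ^n e^(−λΣtᵢ). Here n = 3 and Σtᵢ = 0.7 + 2.2 + 1.3 = 4.2.
Posterior ∝ λe^(−3λ) · λ^3e^(−4.2λ) = λ^4e^(−7.2λ), i.e. Gamma(5, 7.2).
Mode = (a−1)/b = 4/7.2 ≈ 0.556.

λ̂_MAP = 0.556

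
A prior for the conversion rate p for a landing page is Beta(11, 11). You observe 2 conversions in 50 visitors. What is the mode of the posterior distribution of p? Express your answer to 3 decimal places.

Prior: Beta(11, 11).
Data: 2 successes in 50 trials. The binomial likelihood contributes p^2(1−p)^48, so the posterior is Beta(11+2, 11+48) = Beta(13, 59).
For Beta(a, b) with a, b > 1 the mode is (a−1)/(a+b−2) = 12/70 ≈ 0.171.

p̂_MAP = 0.171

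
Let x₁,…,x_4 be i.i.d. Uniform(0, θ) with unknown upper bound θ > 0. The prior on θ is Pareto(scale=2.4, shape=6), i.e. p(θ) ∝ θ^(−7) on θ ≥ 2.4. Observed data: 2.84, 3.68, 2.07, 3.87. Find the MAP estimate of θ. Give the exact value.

The Uniform(0, θ) likelihood is θ^(−n) for θ ≥ max(xᵢ), zero otherwise. Here max(xᵢ) = 3.87.
Posterior ∝ θ^(−7) · θ^(−4) = θ^(−11) on θ ≥ max(2.4, 3.87) = 3.87.
This density is strictly decreasing in θ, so the posterior mode lies at the lower boundary of the support.

θ̂_MAP = 3.87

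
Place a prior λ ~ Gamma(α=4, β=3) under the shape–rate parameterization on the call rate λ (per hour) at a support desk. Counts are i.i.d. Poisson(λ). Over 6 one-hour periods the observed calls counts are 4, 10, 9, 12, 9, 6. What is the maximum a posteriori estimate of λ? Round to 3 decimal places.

λ̂_MAP = 5.889

Σxᵢ = 4+10+9+12+9+6 = 50, with n = 6.
Posterior ∝ λ^3e^(−3λ) · λ^50e^(−6λ) = λ^53e^(−9λ), i.e. Gamma(shape=54, rate=9).
The mode of a Gamma(a, b) with a ≥ 1 (shape–rate) is (a−1)/b = 53/9 ≈ 5.889.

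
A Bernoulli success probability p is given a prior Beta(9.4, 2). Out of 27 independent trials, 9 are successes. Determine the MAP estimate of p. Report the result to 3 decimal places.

p̂_MAP = 0.478

Prior: Beta(9.4, 2).
Data: 9 successes in 27 trials. The binomial likelihood contributes p^9(1−p)^18, so the posterior is Beta(9.4+9, 2+18) = Beta(18.4, 20).
For Beta(a, b) with a, b > 1 the mode is (a−1)/(a+b−2) = 17.4/36.4 ≈ 0.478.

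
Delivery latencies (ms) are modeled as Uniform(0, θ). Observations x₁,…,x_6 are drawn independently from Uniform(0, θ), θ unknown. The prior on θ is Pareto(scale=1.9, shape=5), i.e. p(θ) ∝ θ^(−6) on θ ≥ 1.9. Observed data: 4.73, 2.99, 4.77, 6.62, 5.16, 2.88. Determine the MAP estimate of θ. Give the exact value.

θ̂_MAP = 6.62

The Uniform(0, θ) likelihood is θ^(−n) for θ ≥ max(xᵢ), zero otherwise. Here max(xᵢ) = 6.62.
Posterior ∝ θ^(−6) · θ^(−6) = θ^(−12) on θ ≥ max(1.9, 6.62) = 6.62.
This density is strictly decreasing in θ, so the posterior mode lies at the lower boundary of the support.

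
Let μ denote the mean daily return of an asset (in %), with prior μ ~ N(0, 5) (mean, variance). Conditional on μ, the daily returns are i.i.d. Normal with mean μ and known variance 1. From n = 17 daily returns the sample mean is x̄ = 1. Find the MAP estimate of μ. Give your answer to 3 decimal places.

n = 17, x̄ = 1.
For a Normal prior and Normal likelihood with known variance, the posterior is Normal; its mode equals its mean, the precision-weighted average.
Prior precision 1/σ₀² = 1/5 = 0.2; data precision n/σ² = 17/1 = 17.
μ̂ = (0.2·0 + 17·1) / (0.2 + 17) = 17/17.2 = 85/86 ≈ 0.988.

μ̂_MAP = 0.988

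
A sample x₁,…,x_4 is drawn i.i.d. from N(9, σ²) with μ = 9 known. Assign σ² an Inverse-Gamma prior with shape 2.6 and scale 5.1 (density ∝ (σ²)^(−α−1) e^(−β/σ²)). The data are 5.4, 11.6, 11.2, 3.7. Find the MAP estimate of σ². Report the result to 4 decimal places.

σ̂²_MAP = 5.6116

Sum of squared deviations about the known mean: SS = (5.4−9)² + (11.6−9)² + (11.2−9)² + (3.7−9)² = 52.65.
The Normal likelihood contributes (σ²)^(−n/2) exp(−SS/(2σ²)), so the posterior is Inverse-Gamma(α + n/2, β + SS/2) = Inverse-Gamma(4.6, 31.425).
The mode of Inverse-Gamma(a, b) is b/(a+1) = 31.425/5.6 ≈ 5.6116.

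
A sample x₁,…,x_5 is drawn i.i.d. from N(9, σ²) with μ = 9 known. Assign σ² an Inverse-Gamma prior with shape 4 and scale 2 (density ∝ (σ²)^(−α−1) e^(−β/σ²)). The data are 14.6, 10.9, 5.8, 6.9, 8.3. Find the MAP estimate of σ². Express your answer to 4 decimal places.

Sum of squared deviations about the known mean: SS = (14.6−9)² + (10.9−9)² + (5.8−9)² + (6.9−9)² + (8.3−9)² = 50.11.
The Normal likelihood contributes (σ²)^(−n/2) exp(−SS/(2σ²)), so the posterior is Inverse-Gamma(α + n/2, β + SS/2) = Inverse-Gamma(6.5, 27.055).
The mode of Inverse-Gamma(a, b) is b/(a+1) = 27.055/7.5 ≈ 3.6073.

σ̂²_MAP = 3.6073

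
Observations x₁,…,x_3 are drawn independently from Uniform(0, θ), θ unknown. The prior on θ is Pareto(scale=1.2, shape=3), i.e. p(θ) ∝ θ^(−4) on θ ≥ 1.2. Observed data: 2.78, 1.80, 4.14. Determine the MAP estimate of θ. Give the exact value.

The Uniform(0, θ) likelihood is θ^(−n) for θ ≥ max(xᵢ), zero otherwise. Here max(xᵢ) = 4.14.
Posterior ∝ θ^(−4) · θ^(−3) = θ^(−7) on θ ≥ max(1.2, 4.14) = 4.14.
This density is strictly decreasing in θ, so the posterior mode lies at the lower boundary of the support.

θ̂_MAP = 4.14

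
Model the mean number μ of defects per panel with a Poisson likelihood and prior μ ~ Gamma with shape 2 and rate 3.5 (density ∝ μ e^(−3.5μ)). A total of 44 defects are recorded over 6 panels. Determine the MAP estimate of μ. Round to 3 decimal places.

μ̂_MAP = 4.737

Σxᵢ = 44, n = 6.
Posterior ∝ μe^(−3.5μ) · μ^44e^(−6μ) = μ^45e^(−9.5μ), i.e. Gamma(shape=46, rate=9.5).
The mode of a Gamma(a, b) with a ≥ 1 (shape–rate) is (a−1)/b = 45/9.5 ≈ 4.737.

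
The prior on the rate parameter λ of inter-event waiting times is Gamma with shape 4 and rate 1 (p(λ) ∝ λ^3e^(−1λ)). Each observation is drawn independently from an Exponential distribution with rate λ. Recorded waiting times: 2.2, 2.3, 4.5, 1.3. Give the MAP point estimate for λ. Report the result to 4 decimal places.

The Exponential(rate=λ) likelihood is ∝ λ^n e^(−λΣtᵢ). Here n = 4 and Σtᵢ = 2.2 + 2.3 + 4.5 + 1.3 = 10.3.
Posterior ∝ λ^3e^(−1λ) · λ^4e^(−10.3λ) = λ^7e^(−11.3λ), i.e. Gamma(8, 11.3).
Mode = (a−1)/b = 7/11.3 ≈ 0.6195.

λ̂_MAP = 0.6195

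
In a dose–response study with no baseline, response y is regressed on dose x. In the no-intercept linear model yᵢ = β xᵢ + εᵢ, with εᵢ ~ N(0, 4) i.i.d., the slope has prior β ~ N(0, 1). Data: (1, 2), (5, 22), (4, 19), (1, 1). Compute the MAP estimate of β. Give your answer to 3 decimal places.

log p(β | y) = −Σ(yᵢ − βxᵢ)²/(2·4) − β²/(2·1) + const.
Setting the derivative to zero: Σxᵢ(yᵢ − βxᵢ)/4 − β/1 = 0, so β = Σxᵢyᵢ / (Σxᵢ² + σ²/τ²).
Σxᵢyᵢ = 1·2 + 5·22 + 4·19 + 1·1 = 189; Σxᵢ² = 43; σ²/τ² = 4.
β̂_MAP = 189 / (43 + 4) = 189/47 ≈ 4.021.

β̂_MAP = 4.021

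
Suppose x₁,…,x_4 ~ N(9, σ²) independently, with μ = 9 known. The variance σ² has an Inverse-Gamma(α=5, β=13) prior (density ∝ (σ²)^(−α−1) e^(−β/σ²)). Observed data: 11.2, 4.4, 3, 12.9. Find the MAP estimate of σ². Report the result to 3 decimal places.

σ̂²_MAP = 6.451

Sum of squared deviations about the known mean: SS = (11.2−9)² + (4.4−9)² + (3−9)² + (12.9−9)² = 77.21.
The Normal likelihood contributes (σ²)^(−n/2) exp(−SS/(2σ²)), so the posterior is Inverse-Gamma(α + n/2, β + SS/2) = Inverse-Gamma(7, 51.605).
The mode of Inverse-Gamma(a, b) is b/(a+1) = 51.605/8 ≈ 6.451.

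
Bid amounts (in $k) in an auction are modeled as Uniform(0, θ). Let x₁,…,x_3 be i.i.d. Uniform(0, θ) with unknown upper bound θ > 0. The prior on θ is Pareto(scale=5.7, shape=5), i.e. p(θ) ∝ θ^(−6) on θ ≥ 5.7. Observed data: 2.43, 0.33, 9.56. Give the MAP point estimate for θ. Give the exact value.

θ̂_MAP = 9.56

The Uniform(0, θ) likelihood is θ^(−n) for θ ≥ max(xᵢ), zero otherwise. Here max(xᵢ) = 9.56.
Posterior ∝ θ^(−6) · θ^(−3) = θ^(−9) on θ ≥ max(5.7, 9.56) = 9.56.
This density is strictly decreasing in θ, so the posterior mode lies at the lower boundary of the support.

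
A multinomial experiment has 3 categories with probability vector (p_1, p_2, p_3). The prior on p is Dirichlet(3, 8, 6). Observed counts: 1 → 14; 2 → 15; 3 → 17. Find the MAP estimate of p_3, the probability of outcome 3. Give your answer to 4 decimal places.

MAP estimate: 0.3667

The posterior is Dirichlet(αᵢ + nᵢ) = Dirichlet(17, 23, 23).
For a Dirichlet(a₁,…,a_K) with all aᵢ > 1, the mode has j-th component (aⱼ − 1)/(Σaᵢ − K).
Here Σaᵢ = 63 and K = 3, so p_3 = (23 − 1)/(63 − 3) = 22/60 ≈ 0.3667.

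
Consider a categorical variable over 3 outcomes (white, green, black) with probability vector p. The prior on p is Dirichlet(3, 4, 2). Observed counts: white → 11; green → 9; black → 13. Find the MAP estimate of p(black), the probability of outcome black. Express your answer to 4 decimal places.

The posterior is Dirichlet(αᵢ + nᵢ) = Dirichlet(14, 13, 15).
For a Dirichlet(a₁,…,a_K) with all aᵢ > 1, the mode has j-th component (aⱼ − 1)/(Σaᵢ − K).
Here Σaᵢ = 42 and K = 3, so p(black) = (15 − 1)/(42 − 3) = 14/39 ≈ 0.3590.

MAP estimate of p(black) = 0.3590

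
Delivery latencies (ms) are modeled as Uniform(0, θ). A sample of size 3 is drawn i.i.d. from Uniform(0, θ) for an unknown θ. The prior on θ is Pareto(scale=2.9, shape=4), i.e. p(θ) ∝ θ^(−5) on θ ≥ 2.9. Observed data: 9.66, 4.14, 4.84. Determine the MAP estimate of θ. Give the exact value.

θ̂_MAP = 9.66

The Uniform(0, θ) likelihood is θ^(−n) for θ ≥ max(xᵢ), zero otherwise. Here max(xᵢ) = 9.66.
Posterior ∝ θ^(−5) · θ^(−3) = θ^(−8) on θ ≥ max(2.9, 9.66) = 9.66.
This density is strictly decreasing in θ, so the posterior mode lies at the lower boundary of the support.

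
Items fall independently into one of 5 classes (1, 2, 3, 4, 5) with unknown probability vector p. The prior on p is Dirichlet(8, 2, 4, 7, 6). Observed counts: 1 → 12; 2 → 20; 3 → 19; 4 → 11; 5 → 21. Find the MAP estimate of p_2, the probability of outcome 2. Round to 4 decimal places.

The posterior is Dirichlet(αᵢ + nᵢ) = Dirichlet(20, 22, 23, 18, 27).
For a Dirichlet(a₁,…,a_K) with all aᵢ > 1, the mode has j-th component (aⱼ − 1)/(Σaᵢ − K).
Here Σaᵢ = 110 and K = 5, so p_2 = (22 − 1)/(110 − 5) = 21/105 ≈ 0.2000.

MAP estimate: 0.2000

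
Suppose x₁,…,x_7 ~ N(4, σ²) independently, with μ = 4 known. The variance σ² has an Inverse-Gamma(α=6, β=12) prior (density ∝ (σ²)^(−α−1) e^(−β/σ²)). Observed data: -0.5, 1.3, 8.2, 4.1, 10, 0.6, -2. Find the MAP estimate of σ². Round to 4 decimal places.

σ̂²_MAP = 7.2738

Sum of squared deviations about the known mean: SS = (-0.5−4)² + (1.3−4)² + (8.2−4)² + (4.1−4)² + (10−4)² + (0.6−4)² + (-2−4)² = 128.75.
The Normal likelihood contributes (σ²)^(−n/2) exp(−SS/(2σ²)), so the posterior is Inverse-Gamma(α + n/2, β + SS/2) = Inverse-Gamma(9.5, 76.375).
The mode of Inverse-Gamma(a, b) is b/(a+1) = 76.375/10.5 ≈ 7.2738.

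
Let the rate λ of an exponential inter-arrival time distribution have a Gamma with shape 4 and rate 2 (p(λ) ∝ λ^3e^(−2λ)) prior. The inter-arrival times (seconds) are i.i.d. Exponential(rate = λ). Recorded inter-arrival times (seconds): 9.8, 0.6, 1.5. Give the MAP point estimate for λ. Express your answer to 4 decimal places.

λ̂_MAP = 0.4317

The Exponential(rate=λ) likelihood is ∝ λ^n e^(−λΣtᵢ). Here n = 3 and Σtᵢ = 9.8 + 0.6 + 1.5 = 11.9.
Posterior ∝ λ^3e^(−2λ) · λ^3e^(−11.9λ) = λ^6e^(−13.9λ), i.e. Gamma(7, 13.9).
Mode = (a−1)/b = 6/13.9 ≈ 0.4317.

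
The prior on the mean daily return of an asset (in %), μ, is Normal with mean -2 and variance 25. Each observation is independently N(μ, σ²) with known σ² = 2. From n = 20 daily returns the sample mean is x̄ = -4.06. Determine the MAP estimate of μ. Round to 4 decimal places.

n = 20, x̄ = -4.06.
For a Normal prior and Normal likelihood with known variance, the posterior is Normal; its mode equals its mean, the precision-weighted average.
Prior precision 1/σ₀² = 1/25 = 0.04; data precision n/σ² = 20/2 = 10.
μ̂ = (0.04·(-2) + 10·(-4.06)) / (0.04 + 10) = (-40.68)/10.04 = -1017/251 ≈ -4.0518.

μ̂_MAP = -4.0518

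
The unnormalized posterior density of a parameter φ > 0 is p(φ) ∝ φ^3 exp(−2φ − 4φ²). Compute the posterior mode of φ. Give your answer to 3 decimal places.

ℓ'(φ) = 3/φ − 2 − 8φ. Setting this to zero and multiplying by φ: 8φ² + 2φ − 3 = 0.
φ = (−2 + √(2² + 4·8·3)) / (2·8) = (−2 + √100) / 16 = (−2 + 10)/16 = 1/2.
ℓ''(φ) = −3/φ² − 8 < 0, confirming a maximum.

φ̂_MAP = 0.500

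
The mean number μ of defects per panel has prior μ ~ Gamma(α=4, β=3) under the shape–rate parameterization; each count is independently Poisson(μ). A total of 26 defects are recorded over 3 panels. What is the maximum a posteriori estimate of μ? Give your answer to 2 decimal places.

Σxᵢ = 26, n = 3.
Posterior ∝ μ^3e^(−3μ) · μ^26e^(−3μ) = μ^29e^(−6μ), i.e. Gamma(shape=30, rate=6).
The mode of a Gamma(a, b) with a ≥ 1 (shape–rate) is (a−1)/b = 29/6 ≈ 4.83.

μ̂_MAP = 4.83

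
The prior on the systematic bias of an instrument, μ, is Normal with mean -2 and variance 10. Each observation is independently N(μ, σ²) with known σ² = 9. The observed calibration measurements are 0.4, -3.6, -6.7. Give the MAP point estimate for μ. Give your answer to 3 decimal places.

μ̂_MAP = -3.000

n = 3; x̄ = (0.4 + (-3.6) + (-6.7))/3 = -9.9/3 = -3.3.
For a Normal prior and Normal likelihood with known variance, the posterior is Normal; its mode equals its mean, the precision-weighted average.
Prior precision 1/σ₀² = 1/10 = 0.1; data precision n/σ² = 3/9 = 1/3.
μ̂ = (0.1·(-2) + (1/3)·(-3.3)) / (0.1 + 1/3) = (-1.3)/(13/30) = -3.000.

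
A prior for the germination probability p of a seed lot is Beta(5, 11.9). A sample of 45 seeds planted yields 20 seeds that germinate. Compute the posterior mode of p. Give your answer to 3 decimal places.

Prior: Beta(5, 11.9).
Data: 20 successes in 45 trials. The binomial likelihood contributes p^20(1−p)^25, so the posterior is Beta(5+20, 11.9+25) = Beta(25, 36.9).
For Beta(a, b) with a, b > 1 the mode is (a−1)/(a+b−2) = 24/59.9 ≈ 0.401.

p̂_MAP = 0.401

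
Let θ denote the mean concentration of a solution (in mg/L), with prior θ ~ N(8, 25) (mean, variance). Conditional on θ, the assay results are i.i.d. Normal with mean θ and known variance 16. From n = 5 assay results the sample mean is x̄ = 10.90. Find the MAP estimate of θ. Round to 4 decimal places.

n = 5, x̄ = 10.90.
For a Normal prior and Normal likelihood with known variance, the posterior is Normal; its mode equals its mean, the precision-weighted average.
Prior precision 1/σ₀² = 1/25 = 0.04; data precision n/σ² = 5/16 = 0.3125.
θ̂ = (0.04·8 + 0.3125·10.9) / (0.04 + 0.3125) = 3.72625/0.3525 = 2981/282 ≈ 10.5709.

θ̂_MAP = 10.5709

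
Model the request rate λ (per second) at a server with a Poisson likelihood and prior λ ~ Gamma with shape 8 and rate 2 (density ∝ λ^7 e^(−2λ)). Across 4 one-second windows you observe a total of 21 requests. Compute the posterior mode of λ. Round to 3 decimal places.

λ̂_MAP = 4.667

Σxᵢ = 21, n = 4.
Posterior ∝ λ^7e^(−2λ) · λ^21e^(−4λ) = λ^28e^(−6λ), i.e. Gamma(shape=29, rate=6).
The mode of a Gamma(a, b) with a ≥ 1 (shape–rate) is (a−1)/b = 28/6 ≈ 4.667.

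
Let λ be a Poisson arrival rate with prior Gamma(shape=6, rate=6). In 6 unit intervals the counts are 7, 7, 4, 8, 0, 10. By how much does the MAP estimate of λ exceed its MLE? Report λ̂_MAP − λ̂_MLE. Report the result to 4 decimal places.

Σxᵢ = 36. Posterior is Gamma(42, 12); MAP = (42−1)/12 = 41/12 ≈ 3.41667.
MLE = x̄ = 36/6 ≈ 6.00000.
Difference = 41/12 − 36/6 = -31/12 ≈ -2.5833.

MAP − MLE = -2.5833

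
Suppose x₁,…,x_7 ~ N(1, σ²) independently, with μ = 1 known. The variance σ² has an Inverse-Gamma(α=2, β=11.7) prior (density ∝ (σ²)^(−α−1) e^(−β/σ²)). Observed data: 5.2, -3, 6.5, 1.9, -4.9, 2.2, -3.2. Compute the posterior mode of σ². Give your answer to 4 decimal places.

Sum of squared deviations about the known mean: SS = (5.2−1)² + (-3−1)² + (6.5−1)² + (1.9−1)² + (-4.9−1)² + (2.2−1)² + (-3.2−1)² = 118.59.
The Normal likelihood contributes (σ²)^(−n/2) exp(−SS/(2σ²)), so the posterior is Inverse-Gamma(α + n/2, β + SS/2) = Inverse-Gamma(5.5, 70.995).
The mode of Inverse-Gamma(a, b) is b/(a+1) = 70.995/6.5 ≈ 10.9223.

σ̂²_MAP = 10.9223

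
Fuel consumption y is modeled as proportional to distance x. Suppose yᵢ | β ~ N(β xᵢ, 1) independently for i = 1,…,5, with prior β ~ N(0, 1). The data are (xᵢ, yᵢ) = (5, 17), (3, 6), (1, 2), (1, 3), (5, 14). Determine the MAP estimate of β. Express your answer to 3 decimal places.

log p(β | y) = −Σ(yᵢ − βxᵢ)²/(2·1) − β²/(2·1) + const.
Setting the derivative to zero: Σxᵢ(yᵢ − βxᵢ)/1 − β/1 = 0, so β = Σxᵢyᵢ / (Σxᵢ² + σ²/τ²).
Σxᵢyᵢ = 5·17 + 3·6 + 1·2 + 1·3 + 5·14 = 178; Σxᵢ² = 61; σ²/τ² = 1.
β̂_MAP = 178 / (61 + 1) = 178/62 ≈ 2.871.

β̂_MAP = 2.871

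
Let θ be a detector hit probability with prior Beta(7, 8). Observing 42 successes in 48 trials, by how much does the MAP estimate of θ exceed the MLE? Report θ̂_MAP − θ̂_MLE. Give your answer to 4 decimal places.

Posterior is Beta(49, 14); MAP = (49−1)/(63−2) = 48/61 ≈ 0.78689.
MLE ignores the prior: θ̂_MLE = k/n = 42/48 ≈ 0.87500.
Difference = 48/61 − 42/48 = -43/488 ≈ -0.0881.

MAP − MLE = -0.0881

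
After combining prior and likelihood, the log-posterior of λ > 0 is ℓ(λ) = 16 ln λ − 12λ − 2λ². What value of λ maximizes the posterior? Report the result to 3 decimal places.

λ̂_MAP = 1.000

ℓ'(λ) = 16/λ − 12 − 4λ. Setting this to zero and multiplying by λ: 4λ² + 12λ − 16 = 0.
λ = (−12 + √(12² + 4·4·16)) / (2·4) = (−12 + √400) / 8 = (−12 + 20)/8 = 1.
ℓ''(λ) = −16/λ² − 4 < 0, confirming a maximum.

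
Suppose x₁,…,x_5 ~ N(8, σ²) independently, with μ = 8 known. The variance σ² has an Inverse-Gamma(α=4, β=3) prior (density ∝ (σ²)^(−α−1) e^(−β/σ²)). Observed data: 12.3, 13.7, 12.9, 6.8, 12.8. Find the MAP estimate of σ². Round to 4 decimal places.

σ̂²_MAP = 7.0313

Sum of squared deviations about the known mean: SS = (12.3−8)² + (13.7−8)² + (12.9−8)² + (6.8−8)² + (12.8−8)² = 99.47.
The Normal likelihood contributes (σ²)^(−n/2) exp(−SS/(2σ²)), so the posterior is Inverse-Gamma(α + n/2, β + SS/2) = Inverse-Gamma(6.5, 52.735).
The mode of Inverse-Gamma(a, b) is b/(a+1) = 52.735/7.5 ≈ 7.0313.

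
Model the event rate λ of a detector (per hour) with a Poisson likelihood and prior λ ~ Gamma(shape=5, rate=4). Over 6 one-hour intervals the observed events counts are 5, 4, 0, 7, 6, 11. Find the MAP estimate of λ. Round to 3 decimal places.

λ̂_MAP = 3.700

Σxᵢ = 5+4+0+7+6+11 = 33, with n = 6.
Posterior ∝ λ^4e^(−4λ) · λ^33e^(−6λ) = λ^37e^(−10λ), i.e. Gamma(shape=38, rate=10).
The mode of a Gamma(a, b) with a ≥ 1 (shape–rate) is (a−1)/b = 37/10 ≈ 3.700.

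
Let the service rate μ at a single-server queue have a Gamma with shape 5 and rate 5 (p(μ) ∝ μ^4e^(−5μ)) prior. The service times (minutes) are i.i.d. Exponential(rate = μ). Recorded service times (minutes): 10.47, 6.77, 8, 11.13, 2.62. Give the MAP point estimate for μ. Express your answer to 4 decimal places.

The Exponential(rate=μ) likelihood is ∝ μ^n e^(−μΣtᵢ). Here n = 5 and Σtᵢ = 10.47 + 6.77 + 8 + 11.13 + 2.62 = 38.99.
Posterior ∝ μ^4e^(−5μ) · μ^5e^(−38.99μ) = μ^9e^(−43.99μ), i.e. Gamma(10, 43.99).
Mode = (a−1)/b = 9/43.99 ≈ 0.2046.

μ̂_MAP = 0.2046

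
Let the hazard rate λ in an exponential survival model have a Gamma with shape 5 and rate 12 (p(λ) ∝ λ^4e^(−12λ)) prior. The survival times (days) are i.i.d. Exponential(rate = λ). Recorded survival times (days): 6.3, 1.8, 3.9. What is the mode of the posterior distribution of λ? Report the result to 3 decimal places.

λ̂_MAP = 0.292

The Exponential(rate=λ) likelihood is ∝ λ^n e^(−λΣtᵢ). Here n = 3 and Σtᵢ = 6.3 + 1.8 + 3.9 = 12.
Posterior ∝ λ^4e^(−12λ) · λ^3e^(−12λ) = λ^7e^(−24λ), i.e. Gamma(8, 24).
Mode = (a−1)/b = 7/24 ≈ 0.292.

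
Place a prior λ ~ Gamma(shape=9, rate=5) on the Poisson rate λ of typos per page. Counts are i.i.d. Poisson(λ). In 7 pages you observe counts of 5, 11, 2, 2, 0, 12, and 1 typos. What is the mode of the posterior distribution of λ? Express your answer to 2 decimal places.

λ̂_MAP = 3.42

Σxᵢ = 5+11+2+2+0+12+1 = 33, with n = 7.
Posterior ∝ λ^8e^(−5λ) · λ^33e^(−7λ) = λ^41e^(−12λ), i.e. Gamma(shape=42, rate=12).
The mode of a Gamma(a, b) with a ≥ 1 (shape–rate) is (a−1)/b = 41/12 ≈ 3.42.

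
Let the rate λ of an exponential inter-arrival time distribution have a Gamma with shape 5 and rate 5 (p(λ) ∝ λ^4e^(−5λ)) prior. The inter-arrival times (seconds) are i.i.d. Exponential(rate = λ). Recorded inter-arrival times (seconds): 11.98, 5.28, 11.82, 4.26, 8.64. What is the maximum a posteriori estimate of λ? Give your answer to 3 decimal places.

λ̂_MAP = 0.192

The Exponential(rate=λ) likelihood is ∝ λ^n e^(−λΣtᵢ). Here n = 5 and Σtᵢ = 11.98 + 5.28 + 11.82 + 4.26 + 8.64 = 41.98.
Posterior ∝ λ^4e^(−5λ) · λ^5e^(−41.98λ) = λ^9e^(−46.98λ), i.e. Gamma(10, 46.98).
Mode = (a−1)/b = 9/46.98 ≈ 0.192.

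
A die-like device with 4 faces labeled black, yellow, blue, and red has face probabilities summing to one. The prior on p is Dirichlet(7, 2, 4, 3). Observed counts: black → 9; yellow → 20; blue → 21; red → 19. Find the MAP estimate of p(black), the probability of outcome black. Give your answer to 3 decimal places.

MAP estimate of p(black) = 0.185

The posterior is Dirichlet(αᵢ + nᵢ) = Dirichlet(16, 22, 25, 22).
For a Dirichlet(a₁,…,a_K) with all aᵢ > 1, the mode has j-th component (aⱼ − 1)/(Σaᵢ − K).
Here Σaᵢ = 85 and K = 4, so p(black) = (16 − 1)/(85 − 4) = 15/81 ≈ 0.185.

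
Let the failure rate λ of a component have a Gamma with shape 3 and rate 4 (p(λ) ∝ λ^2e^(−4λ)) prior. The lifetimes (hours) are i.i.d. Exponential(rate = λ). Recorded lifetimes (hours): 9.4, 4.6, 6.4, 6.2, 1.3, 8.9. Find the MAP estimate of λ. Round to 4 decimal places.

The Exponential(rate=λ) likelihood is ∝ λ^n e^(−λΣtᵢ). Here n = 6 and Σtᵢ = 9.4 + 4.6 + 6.4 + 6.2 + 1.3 + 8.9 = 36.8.
Posterior ∝ λ^2e^(−4λ) · λ^6e^(−36.8λ) = λ^8e^(−40.8λ), i.e. Gamma(9, 40.8).
Mode = (a−1)/b = 8/40.8 ≈ 0.1961.

λ̂_MAP = 0.1961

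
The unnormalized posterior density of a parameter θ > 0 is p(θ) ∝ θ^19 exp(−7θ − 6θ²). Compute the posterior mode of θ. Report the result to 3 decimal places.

θ̂_MAP = 1.000

ℓ'(θ) = 19/θ − 7 − 12θ. Setting this to zero and multiplying by θ: 12θ² + 7θ − 19 = 0.
θ = (−7 + √(7² + 4·12·19)) / (2·12) = (−7 + √961) / 24 = (−7 + 31)/24 = 1.
ℓ''(θ) = −19/θ² − 12 < 0, confirming a maximum.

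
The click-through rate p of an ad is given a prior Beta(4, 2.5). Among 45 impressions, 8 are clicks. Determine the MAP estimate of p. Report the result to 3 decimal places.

Prior: Beta(4, 2.5).
Data: 8 successes in 45 trials. The binomial likelihood contributes p^8(1−p)^37, so the posterior is Beta(4+8, 2.5+37) = Beta(12, 39.5).
For Beta(a, b) with a, b > 1 the mode is (a−1)/(a+b−2) = 11/49.5 ≈ 0.222.

p̂_MAP = 0.222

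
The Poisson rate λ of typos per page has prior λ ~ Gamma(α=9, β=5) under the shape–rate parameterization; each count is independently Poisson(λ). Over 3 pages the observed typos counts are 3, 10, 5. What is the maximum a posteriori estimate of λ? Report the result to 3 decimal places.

Σxᵢ = 3+10+5 = 18, with n = 3.
Posterior ∝ λ^8e^(−5λ) · λ^18e^(−3λ) = λ^26e^(−8λ), i.e. Gamma(shape=27, rate=8).
The mode of a Gamma(a, b) with a ≥ 1 (shape–rate) is (a−1)/b = 26/8 ≈ 3.250.

λ̂_MAP = 3.250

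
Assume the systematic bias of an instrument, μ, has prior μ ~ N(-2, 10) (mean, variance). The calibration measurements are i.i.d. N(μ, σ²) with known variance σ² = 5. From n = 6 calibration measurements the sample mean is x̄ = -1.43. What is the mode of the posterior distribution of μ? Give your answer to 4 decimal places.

n = 6, x̄ = -1.43.
For a Normal prior and Normal likelihood with known variance, the posterior is Normal; its mode equals its mean, the precision-weighted average.
Prior precision 1/σ₀² = 1/10 = 0.1; data precision n/σ² = 6/5 = 1.2.
μ̂ = (0.1·(-2) + 1.2·(-1.43)) / (0.1 + 1.2) = (-1.916)/1.3 = -479/325 ≈ -1.4738.

μ̂_MAP = -1.4738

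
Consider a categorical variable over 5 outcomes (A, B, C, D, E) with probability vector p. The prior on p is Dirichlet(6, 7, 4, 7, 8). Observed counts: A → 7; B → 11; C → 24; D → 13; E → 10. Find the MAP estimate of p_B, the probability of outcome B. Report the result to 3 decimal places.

The posterior is Dirichlet(αᵢ + nᵢ) = Dirichlet(13, 18, 28, 20, 18).
For a Dirichlet(a₁,…,a_K) with all aᵢ > 1, the mode has j-th component (aⱼ − 1)/(Σaᵢ − K).
Here Σaᵢ = 97 and K = 5, so p_B = (18 − 1)/(97 − 5) = 17/92 ≈ 0.185.

MAP estimate of p_B = 0.185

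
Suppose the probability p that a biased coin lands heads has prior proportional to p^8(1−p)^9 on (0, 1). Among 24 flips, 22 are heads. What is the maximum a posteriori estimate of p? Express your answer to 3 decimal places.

The prior density ∝ p^8(1−p)^9 is the kernel of Beta(9, 10).
Data: 22 successes in 24 trials. The binomial likelihood contributes p^22(1−p)^2, so the posterior is Beta(9+22, 10+2) = Beta(31, 12).
For Beta(a, b) with a, b > 1 the mode is (a−1)/(a+b−2) = 30/41 ≈ 0.732.

p̂_MAP = 0.732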